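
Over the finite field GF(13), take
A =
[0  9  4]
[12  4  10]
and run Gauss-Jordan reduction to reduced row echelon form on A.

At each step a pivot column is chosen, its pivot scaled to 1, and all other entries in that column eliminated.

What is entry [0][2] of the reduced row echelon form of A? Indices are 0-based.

step 1: exchange rows 0,1
step 1: normalize row 0 (÷12) = (1, 9, 3)
step 2: normalize row 1 (÷9) = (0, 1, 12)
  row 0: subtract 9×row1 = (1, 0, 12)

M[0][2] = 12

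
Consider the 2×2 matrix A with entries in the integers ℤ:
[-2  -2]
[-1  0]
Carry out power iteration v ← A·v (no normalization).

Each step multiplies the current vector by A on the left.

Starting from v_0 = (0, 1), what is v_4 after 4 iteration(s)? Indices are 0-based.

v_0 = (0, 1).
v_1 = A·v_0 = (-2, 0).
v_2 = A·v_1 = (4, 2).
v_3 = A·v_2 = (-12, -4).
v_4 = A·v_3 = (32, 12).

v_4 = (32, 12)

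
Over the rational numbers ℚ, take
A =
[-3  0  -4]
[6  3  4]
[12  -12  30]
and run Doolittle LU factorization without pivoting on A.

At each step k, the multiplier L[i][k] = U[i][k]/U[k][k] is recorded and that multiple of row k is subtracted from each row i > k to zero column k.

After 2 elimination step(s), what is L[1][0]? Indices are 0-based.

L[1][0] = -2

Step 1: pivot at (0,0) is -3.
  row1 ← row1 − (-2)·row0  ⇒  L[1][0]=-2, U row1=(0, 3, -4)
  row2 ← row2 − (-4)·row0  ⇒  L[2][0]=-4, U row2=(0, -12, 14)
Step 2: pivot at (1,1) is 3.
  row2 ← row2 − (-4)·row1  ⇒  L[2][1]=-4, U row2=(0, 0, -2)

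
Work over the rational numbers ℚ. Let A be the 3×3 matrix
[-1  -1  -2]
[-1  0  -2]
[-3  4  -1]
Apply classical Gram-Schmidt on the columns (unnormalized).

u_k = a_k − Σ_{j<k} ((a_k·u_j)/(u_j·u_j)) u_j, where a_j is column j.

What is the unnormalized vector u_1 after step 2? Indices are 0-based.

Step 1: u_0 = a_0 = (-1, -1, -3).
Step 2: u_1 = a_1 − (-1)·u_0 = (-2, -1, 1).

u_1 = (-2, -1, 1)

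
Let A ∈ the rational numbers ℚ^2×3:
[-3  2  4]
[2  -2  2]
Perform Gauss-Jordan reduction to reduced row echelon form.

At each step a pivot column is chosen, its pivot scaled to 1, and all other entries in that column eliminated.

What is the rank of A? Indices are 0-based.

rank = 2

[1] R0 /= -3  ⇒  (1, -2/3, -4/3)
     R1 -= 2·R0  ⇒  (0, -2/3, 14/3)
[2] R1 /= -2/3  ⇒  (0, 1, -7)
     R0 -= -2/3·R1  ⇒  (1, 0, -6)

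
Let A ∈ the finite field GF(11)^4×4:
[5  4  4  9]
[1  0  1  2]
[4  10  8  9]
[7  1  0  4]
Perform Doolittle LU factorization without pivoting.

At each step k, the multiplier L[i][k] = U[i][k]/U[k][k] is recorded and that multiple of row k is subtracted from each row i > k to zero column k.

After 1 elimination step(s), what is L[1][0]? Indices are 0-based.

L[1][0] = 9

Step 1: pivot at (0,0) is 5.
  row1 ← row1 − (9)·row0  ⇒  L[1][0]=9, U row1=(0, 8, 9, 9)
  row2 ← row2 − (3)·row0  ⇒  L[2][0]=3, U row2=(0, 9, 7, 4)
  row3 ← row3 − (8)·row0  ⇒  L[3][0]=8, U row3=(0, 2, 1, 9)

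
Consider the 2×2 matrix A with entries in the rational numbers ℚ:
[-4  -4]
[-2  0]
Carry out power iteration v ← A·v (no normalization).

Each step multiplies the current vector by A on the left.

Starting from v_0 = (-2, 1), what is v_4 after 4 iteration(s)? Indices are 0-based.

v_4 = (-896, -320)

v_0 = (-2, 1).
v_1 = A·v_0 = (4, 4).
v_2 = A·v_1 = (-32, -8).
v_3 = A·v_2 = (160, 64).
v_4 = A·v_3 = (-896, -320).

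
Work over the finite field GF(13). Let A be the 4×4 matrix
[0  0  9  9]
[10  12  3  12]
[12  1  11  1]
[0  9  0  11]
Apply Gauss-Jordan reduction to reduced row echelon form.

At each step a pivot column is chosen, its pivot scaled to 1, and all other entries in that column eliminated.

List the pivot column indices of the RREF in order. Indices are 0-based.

pivot columns: 0, 1, 2, 3

step 1: exchange rows 0,1
step 1: normalize row 0 (÷10) = (1, 9, 12, 9)
  row 2: subtract 12×row0 = (0, 10, 10, 10)
step 2: exchange rows 1,2
step 2: normalize row 1 (÷10) = (0, 1, 1, 1)
  row 0: subtract 9×row1 = (1, 0, 3, 0)
  row 3: subtract 9×row1 = (0, 0, 4, 2)
step 3: normalize row 2 (÷9) = (0, 0, 1, 1)
  row 0: subtract 3×row2 = (1, 0, 0, 10)
  row 1: subtract 1×row2 = (0, 1, 0, 0)
  row 3: subtract 4×row2 = (0, 0, 0, 11)
step 4: normalize row 3 (÷11) = (0, 0, 0, 1)
  row 0: subtract 10×row3 = (1, 0, 0, 0)
  row 2: subtract 1×row3 = (0, 0, 1, 0)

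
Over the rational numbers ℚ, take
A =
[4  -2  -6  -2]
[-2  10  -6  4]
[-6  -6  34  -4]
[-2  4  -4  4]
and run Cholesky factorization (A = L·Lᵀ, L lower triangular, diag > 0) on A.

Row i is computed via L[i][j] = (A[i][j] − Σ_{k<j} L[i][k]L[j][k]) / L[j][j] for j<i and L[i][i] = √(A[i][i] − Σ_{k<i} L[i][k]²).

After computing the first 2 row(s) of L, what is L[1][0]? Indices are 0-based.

L[1][0] = -1

Step 1: L[0][0] = √(4) = 2.
  L[1][0] = (-2) / L[0][0] = -1.
Step 2: L[1][1] = √(9) = 3.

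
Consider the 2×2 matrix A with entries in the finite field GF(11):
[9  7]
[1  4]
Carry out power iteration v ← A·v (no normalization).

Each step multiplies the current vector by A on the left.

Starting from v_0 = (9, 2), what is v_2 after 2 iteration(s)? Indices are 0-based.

v_0 = (9, 2).
v_1 = A·v_0 = (7, 6).
v_2 = A·v_1 = (6, 9).

v_2 = (6, 9)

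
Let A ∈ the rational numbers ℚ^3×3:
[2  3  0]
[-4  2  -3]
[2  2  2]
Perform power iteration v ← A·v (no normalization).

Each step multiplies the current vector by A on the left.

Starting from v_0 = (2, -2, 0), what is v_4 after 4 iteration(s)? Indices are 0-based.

v_4 = (380, 1440, -168)

v_0 = (2, -2, 0).
v_1 = A·v_0 = (-2, -12, 0).
v_2 = A·v_1 = (-40, -16, -28).
v_3 = A·v_2 = (-128, 212, -168).
v_4 = A·v_3 = (380, 1440, -168).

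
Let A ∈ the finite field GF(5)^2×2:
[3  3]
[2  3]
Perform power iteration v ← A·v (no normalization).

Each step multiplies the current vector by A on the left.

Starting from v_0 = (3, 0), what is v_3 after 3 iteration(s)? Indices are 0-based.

v_0 = (3, 0).
v_1 = A·v_0 = (4, 1).
v_2 = A·v_1 = (0, 1).
v_3 = A·v_2 = (3, 3).

v_3 = (3, 3)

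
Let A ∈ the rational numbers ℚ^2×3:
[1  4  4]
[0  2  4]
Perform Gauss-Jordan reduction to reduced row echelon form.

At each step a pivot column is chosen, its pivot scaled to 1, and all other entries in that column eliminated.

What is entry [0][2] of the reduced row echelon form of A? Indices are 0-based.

step 1: normalize row 0 (÷1) = (1, 4, 4)
step 2: normalize row 1 (÷2) = (0, 1, 2)
  row 0: subtract 4×row1 = (1, 0, -4)

M[0][2] = -4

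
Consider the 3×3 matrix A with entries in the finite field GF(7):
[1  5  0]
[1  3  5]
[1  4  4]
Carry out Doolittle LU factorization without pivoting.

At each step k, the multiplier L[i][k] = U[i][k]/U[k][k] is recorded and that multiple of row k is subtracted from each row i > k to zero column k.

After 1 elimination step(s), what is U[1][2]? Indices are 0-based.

U[1][2] = 5

Step 1: pivot at (0,0) is 1.
  row1 ← row1 − (1)·row0  ⇒  L[1][0]=1, U row1=(0, 5, 5)
  row2 ← row2 − (1)·row0  ⇒  L[2][0]=1, U row2=(0, 6, 4)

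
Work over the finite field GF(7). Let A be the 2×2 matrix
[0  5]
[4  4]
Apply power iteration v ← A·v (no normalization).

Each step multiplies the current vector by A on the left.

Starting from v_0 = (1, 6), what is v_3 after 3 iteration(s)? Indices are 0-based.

v_0 = (1, 6).
v_1 = A·v_0 = (2, 0).
v_2 = A·v_1 = (0, 1).
v_3 = A·v_2 = (5, 4).

v_3 = (5, 4)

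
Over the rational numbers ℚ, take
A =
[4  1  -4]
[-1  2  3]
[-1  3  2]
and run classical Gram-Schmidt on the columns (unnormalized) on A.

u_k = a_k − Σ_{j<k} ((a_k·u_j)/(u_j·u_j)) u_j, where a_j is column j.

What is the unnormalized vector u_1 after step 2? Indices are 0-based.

u_1 = (11/9, 35/18, 53/18)

Step 1: u_0 = a_0 = (4, -1, -1).
Step 2: u_1 = a_1 − (-1/18)·u_0 = (11/9, 35/18, 53/18).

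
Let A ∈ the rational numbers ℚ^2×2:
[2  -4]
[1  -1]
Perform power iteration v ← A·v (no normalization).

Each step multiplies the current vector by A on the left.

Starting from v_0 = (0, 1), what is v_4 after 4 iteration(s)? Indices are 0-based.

v_4 = (12, 5)

v_0 = (0, 1).
v_1 = A·v_0 = (-4, -1).
v_2 = A·v_1 = (-4, -3).
v_3 = A·v_2 = (4, -1).
v_4 = A·v_3 = (12, 5).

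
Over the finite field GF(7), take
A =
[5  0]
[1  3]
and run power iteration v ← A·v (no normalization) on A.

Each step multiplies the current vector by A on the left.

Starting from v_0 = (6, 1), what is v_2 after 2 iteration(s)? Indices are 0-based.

v_2 = (3, 1)

v_0 = (6, 1).
v_1 = A·v_0 = (2, 2).
v_2 = A·v_1 = (3, 1).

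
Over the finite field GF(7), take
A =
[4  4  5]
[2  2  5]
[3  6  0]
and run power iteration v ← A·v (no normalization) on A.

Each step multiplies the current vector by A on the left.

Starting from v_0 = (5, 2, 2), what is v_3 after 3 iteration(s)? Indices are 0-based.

v_3 = (1, 5, 1)

v_0 = (5, 2, 2).
v_1 = A·v_0 = (3, 3, 6).
v_2 = A·v_1 = (5, 0, 6).
v_3 = A·v_2 = (1, 5, 1).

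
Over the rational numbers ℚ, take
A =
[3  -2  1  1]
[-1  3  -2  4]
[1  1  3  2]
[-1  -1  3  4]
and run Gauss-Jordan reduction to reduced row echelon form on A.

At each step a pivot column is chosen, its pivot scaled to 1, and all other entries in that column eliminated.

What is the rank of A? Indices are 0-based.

step 1: normalize row 0 (÷3) = (1, -2/3, 1/3, 1/3)
  row 1: subtract -1×row0 = (0, 7/3, -5/3, 13/3)
  row 2: subtract 1×row0 = (0, 5/3, 8/3, 5/3)
  row 3: subtract -1×row0 = (0, -5/3, 10/3, 13/3)
step 2: normalize row 1 (÷7/3) = (0, 1, -5/7, 13/7)
  row 0: subtract -2/3×row1 = (1, 0, -1/7, 11/7)
  row 2: subtract 5/3×row1 = (0, 0, 27/7, -10/7)
  row 3: subtract -5/3×row1 = (0, 0, 15/7, 52/7)
step 3: normalize row 2 (÷27/7) = (0, 0, 1, -10/27)
  row 0: subtract -1/7×row2 = (1, 0, 0, 41/27)
  row 1: subtract -5/7×row2 = (0, 1, 0, 43/27)
  row 3: subtract 15/7×row2 = (0, 0, 0, 74/9)
step 4: normalize row 3 (÷74/9) = (0, 0, 0, 1)
  row 0: subtract 41/27×row3 = (1, 0, 0, 0)
  row 1: subtract 43/27×row3 = (0, 1, 0, 0)
  row 2: subtract -10/27×row3 = (0, 0, 1, 0)

rank = 4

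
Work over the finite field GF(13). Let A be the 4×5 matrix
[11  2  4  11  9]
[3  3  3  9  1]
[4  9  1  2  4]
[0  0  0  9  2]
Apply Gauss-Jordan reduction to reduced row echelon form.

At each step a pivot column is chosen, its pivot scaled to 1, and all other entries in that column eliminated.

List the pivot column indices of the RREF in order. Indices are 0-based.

pivot columns: 0, 1, 2, 3

pivot(0,0)=11: scale R0 → (1, 12, 11, 1, 2)
  clear (1,0): R1 −= (3)R0 → (0, 6, 9, 6, 8)
  clear (2,0): R2 −= (4)R0 → (0, 0, 9, 11, 9)
pivot(1,1)=6: scale R1 → (0, 1, 8, 1, 10)
  clear (0,1): R0 −= (12)R1 → (1, 0, 6, 2, 12)
pivot(2,2)=9: scale R2 → (0, 0, 1, 7, 1)
  clear (0,2): R0 −= (6)R2 → (1, 0, 0, 12, 6)
  clear (1,2): R1 −= (8)R2 → (0, 1, 0, 10, 2)
pivot(3,3)=9: scale R3 → (0, 0, 0, 1, 6)
  clear (0,3): R0 −= (12)R3 → (1, 0, 0, 0, 12)
  clear (1,3): R1 −= (10)R3 → (0, 1, 0, 0, 7)
  clear (2,3): R2 −= (7)R3 → (0, 0, 1, 0, 11)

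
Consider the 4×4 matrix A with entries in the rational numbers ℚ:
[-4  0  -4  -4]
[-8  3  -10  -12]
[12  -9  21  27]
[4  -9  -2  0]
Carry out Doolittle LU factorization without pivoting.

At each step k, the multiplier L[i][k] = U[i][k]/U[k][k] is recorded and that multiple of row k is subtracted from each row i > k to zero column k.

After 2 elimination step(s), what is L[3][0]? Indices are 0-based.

L[3][0] = -1

k=0: U[0][0]=-4
  eliminate (1,0): mult=2, new row 1: (0, 3, -2, -4); set L[1][0]=2
  eliminate (2,0): mult=-3, new row 2: (0, -9, 9, 15); set L[2][0]=-3
  eliminate (3,0): mult=-1, new row 3: (0, -9, -6, -4); set L[3][0]=-1
k=1: U[1][1]=3
  eliminate (2,1): mult=-3, new row 2: (0, 0, 3, 3); set L[2][1]=-3
  eliminate (3,1): mult=-3, new row 3: (0, 0, -12, -16); set L[3][1]=-3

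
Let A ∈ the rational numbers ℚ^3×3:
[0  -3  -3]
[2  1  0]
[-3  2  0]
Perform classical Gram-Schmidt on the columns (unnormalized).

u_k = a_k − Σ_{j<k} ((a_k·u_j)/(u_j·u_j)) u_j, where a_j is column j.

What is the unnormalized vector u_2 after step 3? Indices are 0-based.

Step 1: u_0 = a_0 = (0, 2, -3).
Step 2: u_1 = a_1 − (-4/13)·u_0 = (-3, 21/13, 14/13).
Step 3: u_2 = a_2 − (0)·u_0 − (117/166)·u_1 = (-147/166, -189/166, -63/83).

u_2 = (-147/166, -189/166, -63/83)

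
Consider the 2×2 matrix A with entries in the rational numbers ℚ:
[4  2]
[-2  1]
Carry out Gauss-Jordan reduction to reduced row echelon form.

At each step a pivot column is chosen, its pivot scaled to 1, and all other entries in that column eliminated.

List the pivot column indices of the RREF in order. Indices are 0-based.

pivot columns: 0, 1

pivot(0,0)=4: scale R0 → (1, 1/2)
  clear (1,0): R1 −= (-2)R0 → (0, 2)
pivot(1,1)=2: scale R1 → (0, 1)
  clear (0,1): R0 −= (1/2)R1 → (1, 0)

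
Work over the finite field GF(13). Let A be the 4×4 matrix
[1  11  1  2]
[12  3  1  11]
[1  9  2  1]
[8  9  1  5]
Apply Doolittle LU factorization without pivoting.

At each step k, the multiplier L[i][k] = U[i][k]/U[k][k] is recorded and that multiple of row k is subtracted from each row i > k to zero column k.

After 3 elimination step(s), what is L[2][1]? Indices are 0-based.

L[2][1] = 11

[col 0] pivot 1
  R1 -= 12*R0 → (0, 1, 2, 0)  (L[1][0] := 12)
  R2 -= 1*R0 → (0, 11, 1, 12)  (L[2][0] := 1)
  R3 -= 8*R0 → (0, 12, 6, 2)  (L[3][0] := 8)
[col 1] pivot 1
  R2 -= 11*R1 → (0, 0, 5, 12)  (L[2][1] := 11)
  R3 -= 12*R1 → (0, 0, 8, 2)  (L[3][1] := 12)
[col 2] pivot 5
  R3 -= 12*R2 → (0, 0, 0, 1)  (L[3][2] := 12)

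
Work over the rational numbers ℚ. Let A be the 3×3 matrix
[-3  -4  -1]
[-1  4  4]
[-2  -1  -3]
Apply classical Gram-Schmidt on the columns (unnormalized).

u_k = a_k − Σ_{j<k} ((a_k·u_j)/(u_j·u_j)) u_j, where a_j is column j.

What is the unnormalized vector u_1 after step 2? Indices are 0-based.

Step 1: u_0 = a_0 = (-3, -1, -2).
Step 2: u_1 = a_1 − (5/7)·u_0 = (-13/7, 33/7, 3/7).

u_1 = (-13/7, 33/7, 3/7)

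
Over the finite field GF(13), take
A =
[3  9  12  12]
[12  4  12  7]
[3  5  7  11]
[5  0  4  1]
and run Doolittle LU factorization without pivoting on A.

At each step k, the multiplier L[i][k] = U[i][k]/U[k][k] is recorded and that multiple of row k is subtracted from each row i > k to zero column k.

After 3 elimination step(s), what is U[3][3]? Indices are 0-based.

[col 0] pivot 3
  R1 -= 4*R0 → (0, 7, 3, 11)  (L[1][0] := 4)
  R2 -= 1*R0 → (0, 9, 8, 12)  (L[2][0] := 1)
  R3 -= 6*R0 → (0, 11, 10, 7)  (L[3][0] := 6)
[col 1] pivot 7
  R2 -= 5*R1 → (0, 0, 6, 9)  (L[2][1] := 5)
  R3 -= 9*R1 → (0, 0, 9, 12)  (L[3][1] := 9)
[col 2] pivot 6
  R3 -= 8*R2 → (0, 0, 0, 5)  (L[3][2] := 8)

U[3][3] = 5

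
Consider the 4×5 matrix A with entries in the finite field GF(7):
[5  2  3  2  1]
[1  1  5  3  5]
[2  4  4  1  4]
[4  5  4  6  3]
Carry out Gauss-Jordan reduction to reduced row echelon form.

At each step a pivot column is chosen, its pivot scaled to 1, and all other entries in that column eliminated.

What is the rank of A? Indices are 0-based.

rank = 4

pivot(0,0)=5: scale R0 → (1, 6, 2, 6, 3)
  clear (1,0): R1 −= (1)R0 → (0, 2, 3, 4, 2)
  clear (2,0): R2 −= (2)R0 → (0, 6, 0, 3, 5)
  clear (3,0): R3 −= (4)R0 → (0, 2, 3, 3, 5)
pivot(1,1)=2: scale R1 → (0, 1, 5, 2, 1)
  clear (0,1): R0 −= (6)R1 → (1, 0, 0, 1, 4)
  clear (2,1): R2 −= (6)R1 → (0, 0, 5, 5, 6)
  clear (3,1): R3 −= (2)R1 → (0, 0, 0, 6, 3)
pivot(2,2)=5: scale R2 → (0, 0, 1, 1, 4)
  clear (1,2): R1 −= (5)R2 → (0, 1, 0, 4, 2)
pivot(3,3)=6: scale R3 → (0, 0, 0, 1, 4)
  clear (0,3): R0 −= (1)R3 → (1, 0, 0, 0, 0)
  clear (1,3): R1 −= (4)R3 → (0, 1, 0, 0, 0)
  clear (2,3): R2 −= (1)R3 → (0, 0, 1, 0, 0)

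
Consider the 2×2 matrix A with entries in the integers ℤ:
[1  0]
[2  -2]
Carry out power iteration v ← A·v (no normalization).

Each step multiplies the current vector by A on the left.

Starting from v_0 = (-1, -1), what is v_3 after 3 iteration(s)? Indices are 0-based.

v_0 = (-1, -1).
v_1 = A·v_0 = (-1, 0).
v_2 = A·v_1 = (-1, -2).
v_3 = A·v_2 = (-1, 2).

v_3 = (-1, 2)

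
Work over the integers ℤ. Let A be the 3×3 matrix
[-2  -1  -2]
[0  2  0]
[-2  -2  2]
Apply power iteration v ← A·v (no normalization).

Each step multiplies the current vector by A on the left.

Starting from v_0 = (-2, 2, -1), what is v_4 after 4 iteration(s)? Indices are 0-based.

v_0 = (-2, 2, -1).
v_1 = A·v_0 = (4, 4, -2).
v_2 = A·v_1 = (-8, 8, -20).
v_3 = A·v_2 = (48, 16, -40).
v_4 = A·v_3 = (-32, 32, -208).

v_4 = (-32, 32, -208)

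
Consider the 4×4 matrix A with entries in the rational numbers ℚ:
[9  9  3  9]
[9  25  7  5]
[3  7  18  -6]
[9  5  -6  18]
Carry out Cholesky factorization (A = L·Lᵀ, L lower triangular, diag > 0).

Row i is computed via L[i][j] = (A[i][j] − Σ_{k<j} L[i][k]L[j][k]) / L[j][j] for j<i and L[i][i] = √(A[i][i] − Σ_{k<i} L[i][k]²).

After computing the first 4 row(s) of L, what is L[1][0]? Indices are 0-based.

Step 1: L[0][0] = √(9) = 3.
  L[1][0] = (9) / L[0][0] = 3.
Step 2: L[1][1] = √(16) = 4.
  L[2][0] = (3) / L[0][0] = 1.
  L[2][1] = (4) / L[1][1] = 1.
Step 3: L[2][2] = √(16) = 4.
  L[3][0] = (9) / L[0][0] = 3.
  L[3][1] = (-4) / L[1][1] = -1.
  L[3][2] = (-8) / L[2][2] = -2.
Step 4: L[3][3] = √(4) = 2.

L[1][0] = 3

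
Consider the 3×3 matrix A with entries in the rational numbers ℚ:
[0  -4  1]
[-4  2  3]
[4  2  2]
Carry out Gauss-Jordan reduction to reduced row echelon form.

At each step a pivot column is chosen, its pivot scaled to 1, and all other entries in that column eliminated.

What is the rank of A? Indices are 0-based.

step 1: exchange rows 0,1
step 1: normalize row 0 (÷-4) = (1, -1/2, -3/4)
  row 2: subtract 4×row0 = (0, 4, 5)
step 2: normalize row 1 (÷-4) = (0, 1, -1/4)
  row 0: subtract -1/2×row1 = (1, 0, -7/8)
  row 2: subtract 4×row1 = (0, 0, 6)
step 3: normalize row 2 (÷6) = (0, 0, 1)
  row 0: subtract -7/8×row2 = (1, 0, 0)
  row 1: subtract -1/4×row2 = (0, 1, 0)

rank = 3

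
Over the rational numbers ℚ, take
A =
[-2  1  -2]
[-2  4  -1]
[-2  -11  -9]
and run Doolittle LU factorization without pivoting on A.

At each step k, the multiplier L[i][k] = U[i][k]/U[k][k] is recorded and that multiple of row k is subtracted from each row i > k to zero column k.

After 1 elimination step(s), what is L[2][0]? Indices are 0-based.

[col 0] pivot -2
  R1 -= 1*R0 → (0, 3, 1)  (L[1][0] := 1)
  R2 -= 1*R0 → (0, -12, -7)  (L[2][0] := 1)

L[2][0] = 1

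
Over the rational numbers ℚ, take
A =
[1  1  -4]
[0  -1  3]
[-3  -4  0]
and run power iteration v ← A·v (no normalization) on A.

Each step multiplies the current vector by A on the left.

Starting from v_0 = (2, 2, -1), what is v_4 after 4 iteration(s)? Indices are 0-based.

v_0 = (2, 2, -1).
v_1 = A·v_0 = (8, -5, -14).
v_2 = A·v_1 = (59, -37, -4).
v_3 = A·v_2 = (38, 25, -29).
v_4 = A·v_3 = (179, -112, -214).

v_4 = (179, -112, -214)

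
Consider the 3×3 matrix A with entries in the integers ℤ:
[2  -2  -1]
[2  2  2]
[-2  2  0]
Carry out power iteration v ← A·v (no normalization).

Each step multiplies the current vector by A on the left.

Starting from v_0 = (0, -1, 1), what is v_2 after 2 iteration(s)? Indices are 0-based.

v_2 = (4, -2, -2)

v_0 = (0, -1, 1).
v_1 = A·v_0 = (1, 0, -2).
v_2 = A·v_1 = (4, -2, -2).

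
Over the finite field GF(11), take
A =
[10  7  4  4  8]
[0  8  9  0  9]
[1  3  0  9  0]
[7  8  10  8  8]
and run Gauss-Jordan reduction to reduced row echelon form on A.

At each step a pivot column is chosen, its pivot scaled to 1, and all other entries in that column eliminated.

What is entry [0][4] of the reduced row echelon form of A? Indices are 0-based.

[1] R0 /= 10  ⇒  (1, 4, 7, 7, 3)
     R2 -= 1·R0  ⇒  (0, 10, 4, 2, 8)
     R3 -= 7·R0  ⇒  (0, 2, 5, 3, 9)
[2] R1 /= 8  ⇒  (0, 1, 8, 0, 8)
     R0 -= 4·R1  ⇒  (1, 0, 8, 7, 4)
     R2 -= 10·R1  ⇒  (0, 0, 1, 2, 5)
     R3 -= 2·R1  ⇒  (0, 0, 0, 3, 4)
[3] R2 /= 1  ⇒  (0, 0, 1, 2, 5)
     R0 -= 8·R2  ⇒  (1, 0, 0, 2, 8)
     R1 -= 8·R2  ⇒  (0, 1, 0, 6, 1)
[4] R3 /= 3  ⇒  (0, 0, 0, 1, 5)
     R0 -= 2·R3  ⇒  (1, 0, 0, 0, 9)
     R1 -= 6·R3  ⇒  (0, 1, 0, 0, 4)
     R2 -= 2·R3  ⇒  (0, 0, 1, 0, 6)

M[0][4] = 9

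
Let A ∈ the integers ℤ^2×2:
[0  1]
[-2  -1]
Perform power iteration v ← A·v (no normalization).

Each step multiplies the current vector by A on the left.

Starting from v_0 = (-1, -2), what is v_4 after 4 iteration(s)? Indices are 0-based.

v_4 = (-8, 8)

v_0 = (-1, -2).
v_1 = A·v_0 = (-2, 4).
v_2 = A·v_1 = (4, 0).
v_3 = A·v_2 = (0, -8).
v_4 = A·v_3 = (-8, 8).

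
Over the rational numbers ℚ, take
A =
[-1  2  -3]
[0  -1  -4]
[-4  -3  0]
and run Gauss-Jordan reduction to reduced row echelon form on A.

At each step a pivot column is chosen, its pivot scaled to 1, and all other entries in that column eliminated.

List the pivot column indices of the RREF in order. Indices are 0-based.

pivot columns: 0, 1, 2

pivot(0,0)=-1: scale R0 → (1, -2, 3)
  clear (2,0): R2 −= (-4)R0 → (0, -11, 12)
pivot(1,1)=-1: scale R1 → (0, 1, 4)
  clear (0,1): R0 −= (-2)R1 → (1, 0, 11)
  clear (2,1): R2 −= (-11)R1 → (0, 0, 56)
pivot(2,2)=56: scale R2 → (0, 0, 1)
  clear (0,2): R0 −= (11)R2 → (1, 0, 0)
  clear (1,2): R1 −= (4)R2 → (0, 1, 0)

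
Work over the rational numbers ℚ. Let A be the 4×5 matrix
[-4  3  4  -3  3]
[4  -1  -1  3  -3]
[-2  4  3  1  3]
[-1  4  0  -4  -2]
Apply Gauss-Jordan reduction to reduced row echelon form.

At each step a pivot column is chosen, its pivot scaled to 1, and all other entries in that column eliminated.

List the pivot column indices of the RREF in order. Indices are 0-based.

pivot columns: 0, 1, 2, 3

pivot(0,0)=-4: scale R0 → (1, -3/4, -1, 3/4, -3/4)
  clear (1,0): R1 −= (4)R0 → (0, 2, 3, 0, 0)
  clear (2,0): R2 −= (-2)R0 → (0, 5/2, 1, 5/2, 3/2)
  clear (3,0): R3 −= (-1)R0 → (0, 13/4, -1, -13/4, -11/4)
pivot(1,1)=2: scale R1 → (0, 1, 3/2, 0, 0)
  clear (0,1): R0 −= (-3/4)R1 → (1, 0, 1/8, 3/4, -3/4)
  clear (2,1): R2 −= (5/2)R1 → (0, 0, -11/4, 5/2, 3/2)
  clear (3,1): R3 −= (13/4)R1 → (0, 0, -47/8, -13/4, -11/4)
pivot(2,2)=-11/4: scale R2 → (0, 0, 1, -10/11, -6/11)
  clear (0,2): R0 −= (1/8)R2 → (1, 0, 0, 19/22, -15/22)
  clear (1,2): R1 −= (3/2)R2 → (0, 1, 0, 15/11, 9/11)
  clear (3,2): R3 −= (-47/8)R2 → (0, 0, 0, -189/22, -131/22)
pivot(3,3)=-189/22: scale R3 → (0, 0, 0, 1, 131/189)
  clear (0,3): R0 −= (19/22)R3 → (1, 0, 0, 0, -242/189)
  clear (1,3): R1 −= (15/11)R3 → (0, 1, 0, 0, -8/63)
  clear (2,3): R2 −= (-10/11)R3 → (0, 0, 1, 0, 16/189)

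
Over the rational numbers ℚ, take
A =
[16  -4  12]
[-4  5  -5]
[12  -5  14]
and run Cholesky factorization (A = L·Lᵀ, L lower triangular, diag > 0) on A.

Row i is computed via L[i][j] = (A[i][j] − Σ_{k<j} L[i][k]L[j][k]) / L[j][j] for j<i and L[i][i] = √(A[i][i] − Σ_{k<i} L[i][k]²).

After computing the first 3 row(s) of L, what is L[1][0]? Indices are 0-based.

Step 1: L[0][0] = √(16) = 4.
  L[1][0] = (-4) / L[0][0] = -1.
Step 2: L[1][1] = √(4) = 2.
  L[2][0] = (12) / L[0][0] = 3.
  L[2][1] = (-2) / L[1][1] = -1.
Step 3: L[2][2] = √(4) = 2.

L[1][0] = -1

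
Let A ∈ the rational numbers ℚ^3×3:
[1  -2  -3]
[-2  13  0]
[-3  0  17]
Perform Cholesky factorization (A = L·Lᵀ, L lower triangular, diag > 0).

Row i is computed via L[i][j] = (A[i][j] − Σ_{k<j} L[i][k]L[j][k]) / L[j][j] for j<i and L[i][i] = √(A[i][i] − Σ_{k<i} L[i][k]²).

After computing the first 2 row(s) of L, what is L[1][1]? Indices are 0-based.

Step 1: L[0][0] = √(1) = 1.
  L[1][0] = (-2) / L[0][0] = -2.
Step 2: L[1][1] = √(9) = 3.

L[1][1] = 3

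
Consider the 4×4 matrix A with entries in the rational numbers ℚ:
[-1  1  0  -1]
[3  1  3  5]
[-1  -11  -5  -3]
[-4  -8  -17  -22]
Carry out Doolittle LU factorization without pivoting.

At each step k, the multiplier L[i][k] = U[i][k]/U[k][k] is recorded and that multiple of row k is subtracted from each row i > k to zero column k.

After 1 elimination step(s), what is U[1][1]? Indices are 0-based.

k=0: U[0][0]=-1
  eliminate (1,0): mult=-3, new row 1: (0, 4, 3, 2); set L[1][0]=-3
  eliminate (2,0): mult=1, new row 2: (0, -12, -5, -2); set L[2][0]=1
  eliminate (3,0): mult=4, new row 3: (0, -12, -17, -18); set L[3][0]=4

U[1][1] = 4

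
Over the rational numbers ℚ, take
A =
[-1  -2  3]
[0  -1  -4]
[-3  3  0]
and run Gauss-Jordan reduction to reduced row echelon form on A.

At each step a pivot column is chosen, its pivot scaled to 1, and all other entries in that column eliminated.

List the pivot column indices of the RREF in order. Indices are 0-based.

pivot columns: 0, 1, 2

pivot(0,0)=-1: scale R0 → (1, 2, -3)
  clear (2,0): R2 −= (-3)R0 → (0, 9, -9)
pivot(1,1)=-1: scale R1 → (0, 1, 4)
  clear (0,1): R0 −= (2)R1 → (1, 0, -11)
  clear (2,1): R2 −= (9)R1 → (0, 0, -45)
pivot(2,2)=-45: scale R2 → (0, 0, 1)
  clear (0,2): R0 −= (-11)R2 → (1, 0, 0)
  clear (1,2): R1 −= (4)R2 → (0, 1, 0)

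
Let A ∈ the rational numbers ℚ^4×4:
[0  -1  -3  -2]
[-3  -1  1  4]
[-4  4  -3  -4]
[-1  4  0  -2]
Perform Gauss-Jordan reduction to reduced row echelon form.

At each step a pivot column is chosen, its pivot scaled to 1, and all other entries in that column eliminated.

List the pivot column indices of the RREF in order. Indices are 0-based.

step 1: exchange rows 0,1
step 1: normalize row 0 (÷-3) = (1, 1/3, -1/3, -4/3)
  row 2: subtract -4×row0 = (0, 16/3, -13/3, -28/3)
  row 3: subtract -1×row0 = (0, 13/3, -1/3, -10/3)
step 2: normalize row 1 (÷-1) = (0, 1, 3, 2)
  row 0: subtract 1/3×row1 = (1, 0, -4/3, -2)
  row 2: subtract 16/3×row1 = (0, 0, -61/3, -20)
  row 3: subtract 13/3×row1 = (0, 0, -40/3, -12)
step 3: normalize row 2 (÷-61/3) = (0, 0, 1, 60/61)
  row 0: subtract -4/3×row2 = (1, 0, 0, -42/61)
  row 1: subtract 3×row2 = (0, 1, 0, -58/61)
  row 3: subtract -40/3×row2 = (0, 0, 0, 68/61)
step 4: normalize row 3 (÷68/61) = (0, 0, 0, 1)
  row 0: subtract -42/61×row3 = (1, 0, 0, 0)
  row 1: subtract -58/61×row3 = (0, 1, 0, 0)
  row 2: subtract 60/61×row3 = (0, 0, 1, 0)

pivot columns: 0, 1, 2, 3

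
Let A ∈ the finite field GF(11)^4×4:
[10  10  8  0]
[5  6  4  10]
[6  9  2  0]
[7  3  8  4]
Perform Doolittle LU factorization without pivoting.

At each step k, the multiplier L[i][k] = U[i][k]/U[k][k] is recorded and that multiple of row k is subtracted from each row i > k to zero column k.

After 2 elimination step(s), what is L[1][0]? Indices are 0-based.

L[1][0] = 6

Step 1: pivot at (0,0) is 10.
  row1 ← row1 − (6)·row0  ⇒  L[1][0]=6, U row1=(0, 1, 0, 10)
  row2 ← row2 − (5)·row0  ⇒  L[2][0]=5, U row2=(0, 3, 6, 0)
  row3 ← row3 − (4)·row0  ⇒  L[3][0]=4, U row3=(0, 7, 9, 4)
Step 2: pivot at (1,1) is 1.
  row2 ← row2 − (3)·row1  ⇒  L[2][1]=3, U row2=(0, 0, 6, 3)
  row3 ← row3 − (7)·row1  ⇒  L[3][1]=7, U row3=(0, 0, 9, 0)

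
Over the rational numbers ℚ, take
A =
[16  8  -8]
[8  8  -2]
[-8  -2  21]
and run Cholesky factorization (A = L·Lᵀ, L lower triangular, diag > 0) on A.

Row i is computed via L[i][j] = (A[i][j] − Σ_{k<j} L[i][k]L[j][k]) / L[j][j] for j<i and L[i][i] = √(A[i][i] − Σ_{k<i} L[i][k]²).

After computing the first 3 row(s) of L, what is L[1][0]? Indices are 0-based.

L[1][0] = 2

Step 1: L[0][0] = √(16) = 4.
  L[1][0] = (8) / L[0][0] = 2.
Step 2: L[1][1] = √(4) = 2.
  L[2][0] = (-8) / L[0][0] = -2.
  L[2][1] = (2) / L[1][1] = 1.
Step 3: L[2][2] = √(16) = 4.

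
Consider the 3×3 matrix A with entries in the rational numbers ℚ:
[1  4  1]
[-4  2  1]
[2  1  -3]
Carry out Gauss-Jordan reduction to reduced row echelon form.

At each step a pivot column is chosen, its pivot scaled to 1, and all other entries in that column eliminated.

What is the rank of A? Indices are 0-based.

step 1: normalize row 0 (÷1) = (1, 4, 1)
  row 1: subtract -4×row0 = (0, 18, 5)
  row 2: subtract 2×row0 = (0, -7, -5)
step 2: normalize row 1 (÷18) = (0, 1, 5/18)
  row 0: subtract 4×row1 = (1, 0, -1/9)
  row 2: subtract -7×row1 = (0, 0, -55/18)
step 3: normalize row 2 (÷-55/18) = (0, 0, 1)
  row 0: subtract -1/9×row2 = (1, 0, 0)
  row 1: subtract 5/18×row2 = (0, 1, 0)

rank = 3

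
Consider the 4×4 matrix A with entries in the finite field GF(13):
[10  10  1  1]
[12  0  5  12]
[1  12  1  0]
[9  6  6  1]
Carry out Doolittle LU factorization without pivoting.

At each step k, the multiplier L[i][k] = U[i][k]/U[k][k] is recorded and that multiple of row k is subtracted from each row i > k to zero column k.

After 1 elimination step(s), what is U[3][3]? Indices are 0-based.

U[3][3] = 4

Step 1: pivot at (0,0) is 10.
  row1 ← row1 − (9)·row0  ⇒  L[1][0]=9, U row1=(0, 1, 9, 3)
  row2 ← row2 − (4)·row0  ⇒  L[2][0]=4, U row2=(0, 11, 10, 9)
  row3 ← row3 − (10)·row0  ⇒  L[3][0]=10, U row3=(0, 10, 9, 4)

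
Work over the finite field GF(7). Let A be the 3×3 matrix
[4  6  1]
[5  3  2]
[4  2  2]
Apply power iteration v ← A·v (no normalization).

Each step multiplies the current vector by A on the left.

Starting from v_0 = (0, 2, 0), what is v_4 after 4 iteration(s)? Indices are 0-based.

v_0 = (0, 2, 0).
v_1 = A·v_0 = (5, 6, 4).
v_2 = A·v_1 = (4, 2, 5).
v_3 = A·v_2 = (5, 1, 2).
v_4 = A·v_3 = (0, 4, 5).

v_4 = (0, 4, 5)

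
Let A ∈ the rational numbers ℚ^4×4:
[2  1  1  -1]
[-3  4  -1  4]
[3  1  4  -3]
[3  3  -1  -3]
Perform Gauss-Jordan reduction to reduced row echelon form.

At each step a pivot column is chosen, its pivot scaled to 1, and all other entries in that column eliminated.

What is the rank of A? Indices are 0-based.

[1] R0 /= 2  ⇒  (1, 1/2, 1/2, -1/2)
     R1 -= -3·R0  ⇒  (0, 11/2, 1/2, 5/2)
     R2 -= 3·R0  ⇒  (0, -1/2, 5/2, -3/2)
     R3 -= 3·R0  ⇒  (0, 3/2, -5/2, -3/2)
[2] R1 /= 11/2  ⇒  (0, 1, 1/11, 5/11)
     R0 -= 1/2·R1  ⇒  (1, 0, 5/11, -8/11)
     R2 -= -1/2·R1  ⇒  (0, 0, 28/11, -14/11)
     R3 -= 3/2·R1  ⇒  (0, 0, -29/11, -24/11)
[3] R2 /= 28/11  ⇒  (0, 0, 1, -1/2)
     R0 -= 5/11·R2  ⇒  (1, 0, 0, -1/2)
     R1 -= 1/11·R2  ⇒  (0, 1, 0, 1/2)
     R3 -= -29/11·R2  ⇒  (0, 0, 0, -7/2)
[4] R3 /= -7/2  ⇒  (0, 0, 0, 1)
     R0 -= -1/2·R3  ⇒  (1, 0, 0, 0)
     R1 -= 1/2·R3  ⇒  (0, 1, 0, 0)
     R2 -= -1/2·R3  ⇒  (0, 0, 1, 0)

rank = 4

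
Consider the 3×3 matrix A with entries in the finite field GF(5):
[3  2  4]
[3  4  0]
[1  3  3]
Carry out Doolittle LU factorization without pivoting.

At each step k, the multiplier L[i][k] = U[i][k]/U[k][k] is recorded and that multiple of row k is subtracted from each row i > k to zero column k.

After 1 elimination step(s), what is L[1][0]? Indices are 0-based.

Step 1: pivot at (0,0) is 3.
  row1 ← row1 − (1)·row0  ⇒  L[1][0]=1, U row1=(0, 2, 1)
  row2 ← row2 − (2)·row0  ⇒  L[2][0]=2, U row2=(0, 4, 0)

L[1][0] = 1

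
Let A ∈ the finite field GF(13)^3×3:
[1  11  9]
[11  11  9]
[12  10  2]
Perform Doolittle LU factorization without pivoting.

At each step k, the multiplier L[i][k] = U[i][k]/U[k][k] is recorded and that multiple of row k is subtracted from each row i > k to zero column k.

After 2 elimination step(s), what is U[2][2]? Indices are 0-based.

[col 0] pivot 1
  R1 -= 11*R0 → (0, 7, 1)  (L[1][0] := 11)
  R2 -= 12*R0 → (0, 8, 11)  (L[2][0] := 12)
[col 1] pivot 7
  R2 -= 3*R1 → (0, 0, 8)  (L[2][1] := 3)

U[2][2] = 8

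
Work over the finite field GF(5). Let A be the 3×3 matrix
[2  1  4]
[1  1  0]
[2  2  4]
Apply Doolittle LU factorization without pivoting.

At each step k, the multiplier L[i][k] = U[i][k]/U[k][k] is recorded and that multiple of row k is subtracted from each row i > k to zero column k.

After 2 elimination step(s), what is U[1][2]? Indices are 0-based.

U[1][2] = 3

k=0: U[0][0]=2
  eliminate (1,0): mult=3, new row 1: (0, 3, 3); set L[1][0]=3
  eliminate (2,0): mult=1, new row 2: (0, 1, 0); set L[2][0]=1
k=1: U[1][1]=3
  eliminate (2,1): mult=2, new row 2: (0, 0, 4); set L[2][1]=2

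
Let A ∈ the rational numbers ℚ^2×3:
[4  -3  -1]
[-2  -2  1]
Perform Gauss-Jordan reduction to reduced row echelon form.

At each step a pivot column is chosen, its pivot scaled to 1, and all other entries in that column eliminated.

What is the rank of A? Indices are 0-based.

rank = 2

pivot(0,0)=4: scale R0 → (1, -3/4, -1/4)
  clear (1,0): R1 −= (-2)R0 → (0, -7/2, 1/2)
pivot(1,1)=-7/2: scale R1 → (0, 1, -1/7)
  clear (0,1): R0 −= (-3/4)R1 → (1, 0, -5/14)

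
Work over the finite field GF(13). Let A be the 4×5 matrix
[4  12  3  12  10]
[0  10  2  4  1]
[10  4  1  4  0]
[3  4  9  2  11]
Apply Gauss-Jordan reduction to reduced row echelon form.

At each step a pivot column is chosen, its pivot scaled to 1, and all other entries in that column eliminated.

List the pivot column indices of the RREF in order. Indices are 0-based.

[1] R0 /= 4  ⇒  (1, 3, 4, 3, 9)
     R2 -= 10·R0  ⇒  (0, 0, 0, 0, 1)
     R3 -= 3·R0  ⇒  (0, 8, 10, 6, 10)
[2] R1 /= 10  ⇒  (0, 1, 8, 3, 4)
     R0 -= 3·R1  ⇒  (1, 0, 6, 7, 10)
     R3 -= 8·R1  ⇒  (0, 0, 11, 8, 4)
[3] R2 <-> R3
[3] R2 /= 11  ⇒  (0, 0, 1, 9, 11)
     R0 -= 6·R2  ⇒  (1, 0, 0, 5, 9)
     R1 -= 8·R2  ⇒  (0, 1, 0, 9, 7)
column 3 empty below row 3
[4] R3 /= 1  ⇒  (0, 0, 0, 0, 1)
     R0 -= 9·R3  ⇒  (1, 0, 0, 5, 0)
     R1 -= 7·R3  ⇒  (0, 1, 0, 9, 0)
     R2 -= 11·R3  ⇒  (0, 0, 1, 9, 0)

pivot columns: 0, 1, 2, 4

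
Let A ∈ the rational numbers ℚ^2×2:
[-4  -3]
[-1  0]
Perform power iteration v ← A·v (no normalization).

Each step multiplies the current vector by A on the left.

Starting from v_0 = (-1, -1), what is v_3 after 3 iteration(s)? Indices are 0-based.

v_3 = (145, 31)

v_0 = (-1, -1).
v_1 = A·v_0 = (7, 1).
v_2 = A·v_1 = (-31, -7).
v_3 = A·v_2 = (145, 31).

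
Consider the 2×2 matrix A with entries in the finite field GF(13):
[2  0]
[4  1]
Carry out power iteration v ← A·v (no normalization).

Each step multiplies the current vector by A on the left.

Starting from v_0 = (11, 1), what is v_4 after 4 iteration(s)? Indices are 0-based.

v_4 = (7, 11)

v_0 = (11, 1).
v_1 = A·v_0 = (9, 6).
v_2 = A·v_1 = (5, 3).
v_3 = A·v_2 = (10, 10).
v_4 = A·v_3 = (7, 11).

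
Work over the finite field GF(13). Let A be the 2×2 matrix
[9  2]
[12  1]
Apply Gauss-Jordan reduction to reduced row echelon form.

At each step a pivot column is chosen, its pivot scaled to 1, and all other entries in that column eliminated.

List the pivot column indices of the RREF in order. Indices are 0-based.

[1] R0 /= 9  ⇒  (1, 6)
     R1 -= 12·R0  ⇒  (0, 7)
[2] R1 /= 7  ⇒  (0, 1)
     R0 -= 6·R1  ⇒  (1, 0)

pivot columns: 0, 1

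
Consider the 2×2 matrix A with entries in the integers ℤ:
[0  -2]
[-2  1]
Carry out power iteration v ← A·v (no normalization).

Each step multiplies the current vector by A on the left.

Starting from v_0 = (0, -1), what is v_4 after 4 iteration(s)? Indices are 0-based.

v_4 = (18, -29)

v_0 = (0, -1).
v_1 = A·v_0 = (2, -1).
v_2 = A·v_1 = (2, -5).
v_3 = A·v_2 = (10, -9).
v_4 = A·v_3 = (18, -29).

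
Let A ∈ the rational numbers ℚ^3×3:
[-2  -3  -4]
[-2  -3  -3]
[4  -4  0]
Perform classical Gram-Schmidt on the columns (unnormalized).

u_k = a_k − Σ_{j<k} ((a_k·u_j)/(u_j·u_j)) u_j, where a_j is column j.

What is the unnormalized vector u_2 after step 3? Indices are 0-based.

u_2 = (-1/2, 1/2, 0)

Step 1: u_0 = a_0 = (-2, -2, 4).
Step 2: u_1 = a_1 − (-1/6)·u_0 = (-10/3, -10/3, -10/3).
Step 3: u_2 = a_2 − (7/12)·u_0 − (7/10)·u_1 = (-1/2, 1/2, 0).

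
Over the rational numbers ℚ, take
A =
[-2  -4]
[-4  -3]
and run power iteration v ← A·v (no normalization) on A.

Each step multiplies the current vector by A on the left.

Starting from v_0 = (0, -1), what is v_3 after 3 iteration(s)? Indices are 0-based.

v_0 = (0, -1).
v_1 = A·v_0 = (4, 3).
v_2 = A·v_1 = (-20, -25).
v_3 = A·v_2 = (140, 155).

v_3 = (140, 155)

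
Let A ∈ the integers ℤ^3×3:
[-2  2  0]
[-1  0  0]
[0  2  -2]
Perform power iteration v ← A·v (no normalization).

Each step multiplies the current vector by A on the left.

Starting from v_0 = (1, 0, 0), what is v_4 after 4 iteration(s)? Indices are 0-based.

v_4 = (-4, 0, -20)

v_0 = (1, 0, 0).
v_1 = A·v_0 = (-2, -1, 0).
v_2 = A·v_1 = (2, 2, -2).
v_3 = A·v_2 = (0, -2, 8).
v_4 = A·v_3 = (-4, 0, -20).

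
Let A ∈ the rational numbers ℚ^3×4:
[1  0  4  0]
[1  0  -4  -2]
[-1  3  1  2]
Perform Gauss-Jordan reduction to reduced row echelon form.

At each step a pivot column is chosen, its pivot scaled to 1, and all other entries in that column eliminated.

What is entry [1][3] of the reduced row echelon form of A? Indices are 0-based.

M[1][3] = 1/4

step 1: normalize row 0 (÷1) = (1, 0, 4, 0)
  row 1: subtract 1×row0 = (0, 0, -8, -2)
  row 2: subtract -1×row0 = (0, 3, 5, 2)
step 2: exchange rows 1,2
step 2: normalize row 1 (÷3) = (0, 1, 5/3, 2/3)
step 3: normalize row 2 (÷-8) = (0, 0, 1, 1/4)
  row 0: subtract 4×row2 = (1, 0, 0, -1)
  row 1: subtract 5/3×row2 = (0, 1, 0, 1/4)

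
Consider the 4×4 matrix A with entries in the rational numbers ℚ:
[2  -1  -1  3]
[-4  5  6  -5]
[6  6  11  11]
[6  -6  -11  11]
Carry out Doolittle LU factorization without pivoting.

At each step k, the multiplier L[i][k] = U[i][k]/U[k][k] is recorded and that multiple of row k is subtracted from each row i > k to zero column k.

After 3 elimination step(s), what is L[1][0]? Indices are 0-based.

Step 1: pivot at (0,0) is 2.
  row1 ← row1 − (-2)·row0  ⇒  L[1][0]=-2, U row1=(0, 3, 4, 1)
  row2 ← row2 − (3)·row0  ⇒  L[2][0]=3, U row2=(0, 9, 14, 2)
  row3 ← row3 − (3)·row0  ⇒  L[3][0]=3, U row3=(0, -3, -8, 2)
Step 2: pivot at (1,1) is 3.
  row2 ← row2 − (3)·row1  ⇒  L[2][1]=3, U row2=(0, 0, 2, -1)
  row3 ← row3 − (-1)·row1  ⇒  L[3][1]=-1, U row3=(0, 0, -4, 3)
Step 3: pivot at (2,2) is 2.
  row3 ← row3 − (-2)·row2  ⇒  L[3][2]=-2, U row3=(0, 0, 0, 1)

L[1][0] = -2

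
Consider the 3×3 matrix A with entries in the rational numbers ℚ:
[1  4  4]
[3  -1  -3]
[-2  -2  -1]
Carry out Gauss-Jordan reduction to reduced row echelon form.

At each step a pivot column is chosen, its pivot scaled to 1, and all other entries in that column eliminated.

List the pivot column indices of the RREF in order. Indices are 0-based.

pivot(0,0)=1: scale R0 → (1, 4, 4)
  clear (1,0): R1 −= (3)R0 → (0, -13, -15)
  clear (2,0): R2 −= (-2)R0 → (0, 6, 7)
pivot(1,1)=-13: scale R1 → (0, 1, 15/13)
  clear (0,1): R0 −= (4)R1 → (1, 0, -8/13)
  clear (2,1): R2 −= (6)R1 → (0, 0, 1/13)
pivot(2,2)=1/13: scale R2 → (0, 0, 1)
  clear (0,2): R0 −= (-8/13)R2 → (1, 0, 0)
  clear (1,2): R1 −= (15/13)R2 → (0, 1, 0)

pivot columns: 0, 1, 2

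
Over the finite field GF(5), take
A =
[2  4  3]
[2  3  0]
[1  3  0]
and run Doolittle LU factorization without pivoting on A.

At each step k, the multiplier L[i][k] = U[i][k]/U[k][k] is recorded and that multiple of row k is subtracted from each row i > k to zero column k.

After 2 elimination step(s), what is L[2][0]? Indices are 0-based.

[col 0] pivot 2
  R1 -= 1*R0 → (0, 4, 2)  (L[1][0] := 1)
  R2 -= 3*R0 → (0, 1, 1)  (L[2][0] := 3)
[col 1] pivot 4
  R2 -= 4*R1 → (0, 0, 3)  (L[2][1] := 4)

L[2][0] = 3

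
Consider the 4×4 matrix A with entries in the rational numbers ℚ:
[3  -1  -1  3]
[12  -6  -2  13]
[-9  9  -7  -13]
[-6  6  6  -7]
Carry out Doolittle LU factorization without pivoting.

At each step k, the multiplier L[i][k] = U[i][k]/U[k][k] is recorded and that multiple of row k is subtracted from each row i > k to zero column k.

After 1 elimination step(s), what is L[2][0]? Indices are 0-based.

L[2][0] = -3

Step 1: pivot at (0,0) is 3.
  row1 ← row1 − (4)·row0  ⇒  L[1][0]=4, U row1=(0, -2, 2, 1)
  row2 ← row2 − (-3)·row0  ⇒  L[2][0]=-3, U row2=(0, 6, -10, -4)
  row3 ← row3 − (-2)·row0  ⇒  L[3][0]=-2, U row3=(0, 4, 4, -1)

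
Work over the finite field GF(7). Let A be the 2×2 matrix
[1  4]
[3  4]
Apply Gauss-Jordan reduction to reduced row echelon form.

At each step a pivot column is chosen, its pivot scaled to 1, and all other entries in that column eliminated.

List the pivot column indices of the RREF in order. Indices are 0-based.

[1] R0 /= 1  ⇒  (1, 4)
     R1 -= 3·R0  ⇒  (0, 6)
[2] R1 /= 6  ⇒  (0, 1)
     R0 -= 4·R1  ⇒  (1, 0)

pivot columns: 0, 1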